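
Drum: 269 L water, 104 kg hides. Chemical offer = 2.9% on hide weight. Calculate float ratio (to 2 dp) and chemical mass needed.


Float ratio = 2.59
Chemical needed = 3.016 kg


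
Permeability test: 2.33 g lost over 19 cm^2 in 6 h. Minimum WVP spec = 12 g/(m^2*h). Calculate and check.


WVP = 2.33 / (19 x 6) x 10000 = 204.39 g/(m^2*h)
Minimum: 12 g/(m^2*h)
Meets spec: Yes


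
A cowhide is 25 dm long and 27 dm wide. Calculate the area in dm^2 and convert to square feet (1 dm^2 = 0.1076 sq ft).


Area = 25 x 27 = 675 dm^2
Conversion: 675 x 0.1076 = 72.63 sq ft


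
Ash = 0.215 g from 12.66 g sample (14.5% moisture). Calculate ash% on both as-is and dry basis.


As-is ash = 1.70%
Dry-basis ash = 1.99%


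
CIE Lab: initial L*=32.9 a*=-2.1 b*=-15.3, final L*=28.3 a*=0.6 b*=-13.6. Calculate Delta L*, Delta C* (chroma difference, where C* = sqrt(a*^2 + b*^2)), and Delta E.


Delta L* = -4.6
Delta C* = -1.83
Delta E = 5.60

Delta L* = 28.3 - 32.9 = -4.6
C1* = sqrt((-2.1)^2 + (-15.3)^2) = 15.443
C2* = sqrt((0.6)^2 + (-13.6)^2) = 13.613
Delta C* = 13.613 - 15.443 = -1.83
Delta E = sqrt((-4.6)^2 + (2.7)^2 + (1.7)^2) = 5.60


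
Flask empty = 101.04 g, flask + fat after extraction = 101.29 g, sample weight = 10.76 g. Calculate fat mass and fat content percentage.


Fat mass = 101.29 - 101.04 = 0.25 g
Fat% = 0.25 / 10.76 x 100 = 2.3%


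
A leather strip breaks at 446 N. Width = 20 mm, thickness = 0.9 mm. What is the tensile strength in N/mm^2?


24.78 N/mm^2


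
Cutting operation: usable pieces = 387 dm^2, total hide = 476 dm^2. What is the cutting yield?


Yield = usable / total x 100
Yield = 387 / 476 x 100 = 81.3%


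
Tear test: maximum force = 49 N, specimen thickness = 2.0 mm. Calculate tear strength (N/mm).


24.5 N/mm

Tear strength = force / thickness
Tear = 49 / 2.0 = 24.5 N/mm


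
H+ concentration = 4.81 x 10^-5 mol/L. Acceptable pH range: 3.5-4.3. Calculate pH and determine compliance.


pH = -log10(4.81 x 10^-5) = 4.32
Range: 3.5 to 4.3
Compliant: No


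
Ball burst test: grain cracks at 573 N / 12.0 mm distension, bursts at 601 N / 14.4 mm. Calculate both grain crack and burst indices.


Crack index = 47.8 N/mm
Burst index = 41.7 N/mm


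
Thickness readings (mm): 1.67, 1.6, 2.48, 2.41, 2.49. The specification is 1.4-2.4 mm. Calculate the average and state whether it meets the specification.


Sum = 10.65
Average = 10.65 / 5 = 2.13 mm
Specification range: 1.4 to 2.4 mm
Within spec: Yes


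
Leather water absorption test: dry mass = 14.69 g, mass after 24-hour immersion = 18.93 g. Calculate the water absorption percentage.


28.9%

Water absorbed = 18.93 - 14.69 = 4.24 g
WA% = 4.24 / 14.69 x 100 = 28.9%


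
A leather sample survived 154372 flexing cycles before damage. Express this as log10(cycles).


5.19


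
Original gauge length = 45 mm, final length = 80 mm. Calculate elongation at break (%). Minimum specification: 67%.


Elongation = 77.8%
Meets spec: Yes

Extension = 80 - 45 = 35 mm
Elongation = 35 / 45 x 100 = 77.8%
Minimum required: 67%
Meets specification: Yes


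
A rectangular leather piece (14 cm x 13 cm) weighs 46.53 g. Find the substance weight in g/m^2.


Area = 14 x 13 = 182 cm^2
SW = 46.53 / 182 x 10000 = 2556.6 g/m^2


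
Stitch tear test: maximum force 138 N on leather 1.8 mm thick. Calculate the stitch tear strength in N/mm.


76.7 N/mm


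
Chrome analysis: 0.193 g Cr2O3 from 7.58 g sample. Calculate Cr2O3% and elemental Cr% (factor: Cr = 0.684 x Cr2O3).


Cr2O3% = 0.193 / 7.58 x 100 = 2.55%
Cr% = 2.55 x 0.684 = 1.74%


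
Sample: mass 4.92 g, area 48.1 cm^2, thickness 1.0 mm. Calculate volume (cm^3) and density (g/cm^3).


Volume = 4.810 cm^3
Density = 1.023 g/cm^3

Thickness in cm = 1.0 / 10 = 0.10 cm
Volume = 48.1 x 0.10 = 4.810 cm^3
Density = 4.92 / 4.810 = 1.023 g/cm^3


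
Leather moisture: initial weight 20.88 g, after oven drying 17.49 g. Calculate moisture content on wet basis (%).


16.2%

Moisture = 20.88 - 17.49 = 3.39 g
MC = 3.39 / 20.88 x 100 = 16.2%


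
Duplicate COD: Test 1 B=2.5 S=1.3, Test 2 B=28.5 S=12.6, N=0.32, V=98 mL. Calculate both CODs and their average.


COD1 = (2.5 - 1.3) x 0.32 x 8000 / 98 = 31.3 mg/L
COD2 = (28.5 - 12.6) x 0.32 x 8000 / 98 = 415.3 mg/L
Average = (31.3 + 415.3) / 2 = 223.3 mg/L


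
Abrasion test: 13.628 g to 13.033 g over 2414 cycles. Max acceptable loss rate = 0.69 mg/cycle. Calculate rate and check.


Loss = 13.628 - 13.033 = 0.595 g
Rate = 0.595 g / 2414 cycles x 1000 = 0.246 mg/cycle
Max = 0.69 mg/cycle
Passes: Yes


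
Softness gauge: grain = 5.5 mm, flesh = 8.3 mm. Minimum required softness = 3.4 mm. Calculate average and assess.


Average softness = 6.90 mm
Meets requirement: Yes

Average = (5.5 + 8.3) / 2 = 6.90 mm
Minimum = 3.4 mm
Meets requirement: Yes


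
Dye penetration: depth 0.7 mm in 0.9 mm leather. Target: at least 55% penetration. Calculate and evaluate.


Penetration = 0.7 / 0.9 x 100 = 77.8%
Target: 55%
Meets target: Yes


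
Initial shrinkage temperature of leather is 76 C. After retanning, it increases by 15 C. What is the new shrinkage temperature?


91 C

New Ts = 76 + 15 = 91 C


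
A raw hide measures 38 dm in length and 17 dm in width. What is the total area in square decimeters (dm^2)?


Area = length x width
Area = 38 x 17 = 646 dm^2


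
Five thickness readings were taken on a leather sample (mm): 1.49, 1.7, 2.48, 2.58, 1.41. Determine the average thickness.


1.93 mm


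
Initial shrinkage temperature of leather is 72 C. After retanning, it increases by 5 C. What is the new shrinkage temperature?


New Ts = 72 + 5 = 77 C


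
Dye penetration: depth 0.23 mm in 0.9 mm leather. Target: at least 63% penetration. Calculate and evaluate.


Penetration = 25.6%
Meets target: No

Penetration = 0.23 / 0.9 x 100 = 25.6%
Target: 63%
Meets target: No


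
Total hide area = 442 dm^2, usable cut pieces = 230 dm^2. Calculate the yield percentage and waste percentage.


Yield = 230 / 442 x 100 = 52.0%
Waste = 442 - 230 = 212 dm^2
Waste% = 100 - 52.0 = 48.0%


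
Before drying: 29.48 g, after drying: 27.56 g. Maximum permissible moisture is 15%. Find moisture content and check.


Moisture content = 6.5%
Acceptable: Yes


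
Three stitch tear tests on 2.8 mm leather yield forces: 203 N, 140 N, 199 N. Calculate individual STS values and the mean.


STS1 = 203 / 2.8 = 72.5 N/mm
STS2 = 140 / 2.8 = 50.0 N/mm
STS3 = 199 / 2.8 = 71.1 N/mm
Mean = (72.5 + 50.0 + 71.1) / 3 = 64.5 N/mm


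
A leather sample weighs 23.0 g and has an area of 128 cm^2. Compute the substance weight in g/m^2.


Substance weight = mass / area x 10000
SW = 23.0 / 128 x 10000
SW = 1796.9 g/m^2


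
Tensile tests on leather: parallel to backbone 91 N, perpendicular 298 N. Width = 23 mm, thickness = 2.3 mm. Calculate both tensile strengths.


Area = 23 x 2.3 = 52.9 mm^2
TS (parallel) = 91 / 52.9 = 1.72 N/mm^2
TS (perpendicular) = 298 / 52.9 = 5.63 N/mm^2


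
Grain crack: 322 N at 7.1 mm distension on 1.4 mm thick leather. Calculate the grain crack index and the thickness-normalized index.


Crack index = 322 / 7.1 = 45.4 N/mm
Normalized = 45.4 / 1.4 = 32.4 N/mm per mm


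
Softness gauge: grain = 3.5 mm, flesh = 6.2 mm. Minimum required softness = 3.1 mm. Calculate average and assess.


Average softness = 4.85 mm
Meets requirement: Yes

Average = (3.5 + 6.2) / 2 = 4.85 mm
Minimum = 3.1 mm
Meets requirement: Yes


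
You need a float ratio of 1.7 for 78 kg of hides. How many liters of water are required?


Water = hide weight x target ratio
Water = 78 x 1.7 = 132.6 L


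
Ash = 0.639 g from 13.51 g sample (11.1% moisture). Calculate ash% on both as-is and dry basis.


As-is ash = 4.73%
Dry-basis ash = 5.32%

As-is ash% = 0.639 / 13.51 x 100 = 4.73%
Dry mass = 13.51 x (100 - 11.1) / 100 = 12.01039 g
Dry-basis ash% = 0.639 / 12.01039 x 100 = 5.32%


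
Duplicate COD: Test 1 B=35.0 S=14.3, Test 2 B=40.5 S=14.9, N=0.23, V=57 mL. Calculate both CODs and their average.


COD1 = 668.2 mg/L
COD2 = 826.4 mg/L
Average = 747.3 mg/L


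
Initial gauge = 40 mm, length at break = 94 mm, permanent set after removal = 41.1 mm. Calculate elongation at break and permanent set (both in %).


Elongation at break = (94 - 40) / 40 x 100 = 135.0%
Permanent set = (41.1 - 40) / 40 x 100 = 2.8%


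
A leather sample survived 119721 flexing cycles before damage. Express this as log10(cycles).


5.08

log10(119721) = 5.08


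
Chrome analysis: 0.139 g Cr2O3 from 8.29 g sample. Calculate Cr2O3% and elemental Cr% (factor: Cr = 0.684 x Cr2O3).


Cr2O3 = 1.68%
Cr = 1.15%

Cr2O3% = 0.139 / 8.29 x 100 = 1.68%
Cr% = 1.68 x 0.684 = 1.15%


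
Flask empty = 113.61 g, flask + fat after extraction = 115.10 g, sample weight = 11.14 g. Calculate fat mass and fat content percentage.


Fat mass = 115.10 - 113.61 = 1.49 g
Fat% = 1.49 / 11.14 x 100 = 13.4%


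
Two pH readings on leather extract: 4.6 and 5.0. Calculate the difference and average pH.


Difference = |4.6 - 5.0| = 0.4
Average = (4.6 + 5.0) / 2 = 4.80


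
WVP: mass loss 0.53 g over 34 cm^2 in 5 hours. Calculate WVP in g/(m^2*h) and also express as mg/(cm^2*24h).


WVP = 31.18 g/(m^2*h)
Daily rate = 74.82 mg/(cm^2*24h)

WVP = 0.53 / (34 x 5) x 10000 = 31.18 g/(m^2*h)
Mass loss in mg = 0.53 x 1000 = 530 mg
Per cm^2 per 24h in mg: 530 x 24 / (34 x 5) = 12720 / 170 = 74.82 mg/(cm^2*24h)


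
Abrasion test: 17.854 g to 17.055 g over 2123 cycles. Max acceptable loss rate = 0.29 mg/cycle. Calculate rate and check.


Rate = 0.376 mg/cycle
Passes: No


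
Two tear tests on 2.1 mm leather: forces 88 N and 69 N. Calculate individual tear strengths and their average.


Tear 1 = 41.9 N/mm
Tear 2 = 32.9 N/mm
Average = 37.4 N/mm

Tear 1 = 88 / 2.1 = 41.9 N/mm
Tear 2 = 69 / 2.1 = 32.9 N/mm
Average = (41.9 + 32.9) / 2 = 37.4 N/mm


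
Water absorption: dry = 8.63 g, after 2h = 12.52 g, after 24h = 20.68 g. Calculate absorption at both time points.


2h absorption = 45.1%
24h absorption = 139.6%


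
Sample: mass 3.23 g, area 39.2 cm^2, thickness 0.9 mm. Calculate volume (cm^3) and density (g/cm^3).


Thickness in cm = 0.9 / 10 = 0.09 cm
Volume = 39.2 x 0.09 = 3.528 cm^3
Density = 3.23 / 3.528 = 0.916 g/cm^3


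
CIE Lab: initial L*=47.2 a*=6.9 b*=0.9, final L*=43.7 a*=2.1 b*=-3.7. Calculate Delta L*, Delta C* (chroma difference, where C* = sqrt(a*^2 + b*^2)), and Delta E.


Delta L* = 43.7 - 47.2 = -3.5
C1* = sqrt((6.9)^2 + (0.9)^2) = 6.958
C2* = sqrt((2.1)^2 + (-3.7)^2) = 4.254
Delta C* = 4.254 - 6.958 = -2.70
Delta E = sqrt((-3.5)^2 + (-4.8)^2 + (-4.6)^2) = 7.51


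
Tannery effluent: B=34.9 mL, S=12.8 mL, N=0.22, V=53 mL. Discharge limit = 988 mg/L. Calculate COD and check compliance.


COD = (34.9 - 12.8) x 0.22 x 8000 / 53 = 733.9 mg/L
Limit: 988 mg/L
Compliant: Yes


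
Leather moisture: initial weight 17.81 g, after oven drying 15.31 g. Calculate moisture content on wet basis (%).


Moisture = 17.81 - 15.31 = 2.50 g
MC = 2.50 / 17.81 x 100 = 14.0%


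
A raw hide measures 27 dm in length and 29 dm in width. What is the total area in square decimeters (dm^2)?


783 dm^2

Area = length x width
Area = 27 x 29 = 783 dm^2


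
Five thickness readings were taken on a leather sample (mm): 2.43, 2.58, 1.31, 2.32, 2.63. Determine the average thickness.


2.25 mm

Sum = 2.43 + 2.58 + 1.31 + 2.32 + 2.63 = 11.27
Average = 11.27 / 5 = 2.25 mm


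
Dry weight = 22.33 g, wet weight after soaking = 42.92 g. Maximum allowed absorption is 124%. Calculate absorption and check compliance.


WA = (42.92 - 22.33) / 22.33 x 100 = 92.2%
Maximum allowed: 124%
Compliant: Yes


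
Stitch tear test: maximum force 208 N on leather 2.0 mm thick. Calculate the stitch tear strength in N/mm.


104.0 N/mm


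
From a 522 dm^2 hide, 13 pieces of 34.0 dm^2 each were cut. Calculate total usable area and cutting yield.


Total usable = 13 x 34.0 = 442.0 dm^2
Yield = 442.0 / 522 x 100 = 84.7%


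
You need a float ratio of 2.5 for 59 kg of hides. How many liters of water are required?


Water = hide weight x target ratio
Water = 59 x 2.5 = 147.5 L


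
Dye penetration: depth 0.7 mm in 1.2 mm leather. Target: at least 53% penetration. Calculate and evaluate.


Penetration = 58.3%
Meets target: Yes


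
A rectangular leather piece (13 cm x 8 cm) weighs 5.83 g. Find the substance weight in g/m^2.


Area = 13 x 8 = 104 cm^2
SW = 5.83 / 104 x 10000 = 560.6 g/m^2


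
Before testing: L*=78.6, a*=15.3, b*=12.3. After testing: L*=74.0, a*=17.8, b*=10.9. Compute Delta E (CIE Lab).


dL = 74.0 - 78.6 = -4.6
da = 17.8 - 15.3 = 2.5
db = 10.9 - 12.3 = -1.4
dE = sqrt((-4.6)^2 + (2.5)^2 + (-1.4)^2) = 5.42


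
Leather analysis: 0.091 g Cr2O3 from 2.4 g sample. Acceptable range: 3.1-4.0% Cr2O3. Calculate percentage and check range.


Cr2O3% = 0.091 / 2.4 x 100 = 3.79%
Acceptable range: 3.1 to 4.0%
Within range: Yes


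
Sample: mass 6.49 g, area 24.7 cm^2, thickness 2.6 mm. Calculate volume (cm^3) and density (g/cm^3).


Volume = 6.422 cm^3
Density = 1.011 g/cm^3

Thickness in cm = 2.6 / 10 = 0.26 cm
Volume = 24.7 x 0.26 = 6.422 cm^3
Density = 6.49 / 6.422 = 1.011 g/cm^3


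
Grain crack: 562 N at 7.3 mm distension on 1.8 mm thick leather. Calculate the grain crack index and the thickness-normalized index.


Crack index = 562 / 7.3 = 77.0 N/mm
Normalized = 77.0 / 1.8 = 42.8 N/mm per mm


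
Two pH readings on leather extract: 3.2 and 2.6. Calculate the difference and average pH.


Difference = |3.2 - 2.6| = 0.6
Average = (3.2 + 2.6) / 2 = 2.90


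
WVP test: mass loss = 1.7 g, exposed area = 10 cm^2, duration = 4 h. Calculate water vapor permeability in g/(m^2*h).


WVP = mass_loss / (area x time) x 10000
WVP = 1.7 / (10 x 4) x 10000
WVP = 1.7 / 40 x 10000 = 425.00 g/(m^2*h)


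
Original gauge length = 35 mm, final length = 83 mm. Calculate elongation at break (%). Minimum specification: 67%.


Elongation = 137.1%
Meets spec: Yes


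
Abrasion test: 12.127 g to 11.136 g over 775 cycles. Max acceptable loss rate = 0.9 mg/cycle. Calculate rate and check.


Loss = 12.127 - 11.136 = 0.991 g
Rate = 0.991 g / 775 cycles x 1000 = 1.279 mg/cycle
Max = 0.9 mg/cycle
Passes: No


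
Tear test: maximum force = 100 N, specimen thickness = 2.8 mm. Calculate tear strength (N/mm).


Tear strength = force / thickness
Tear = 100 / 2.8 = 35.7 N/mm


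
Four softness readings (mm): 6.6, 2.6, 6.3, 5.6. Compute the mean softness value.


Sum = 6.6 + 2.6 + 6.3 + 5.6
Mean = 21.1 / 4 = 5.28 mm


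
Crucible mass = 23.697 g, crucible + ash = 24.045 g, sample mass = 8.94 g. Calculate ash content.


Ash mass = 0.348 g
Ash content = 3.89%


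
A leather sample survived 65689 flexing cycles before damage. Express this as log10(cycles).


log10(65689) = 4.82


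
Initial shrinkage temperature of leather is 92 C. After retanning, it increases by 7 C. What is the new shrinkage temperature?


New Ts = 92 + 7 = 99 C


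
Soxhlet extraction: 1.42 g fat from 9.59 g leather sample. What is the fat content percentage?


Fat content = 1.42 / 9.59 x 100
Fat = 14.8%


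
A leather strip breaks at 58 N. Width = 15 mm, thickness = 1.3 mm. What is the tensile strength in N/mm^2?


Cross-sectional area = 15 x 1.3 = 19.5 mm^2
Tensile strength = 58 / 19.5 = 2.97 N/mm^2


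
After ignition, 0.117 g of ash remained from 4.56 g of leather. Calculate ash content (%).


2.57%

Ash% = 0.117 / 4.56 x 100
Ash% = 2.57%


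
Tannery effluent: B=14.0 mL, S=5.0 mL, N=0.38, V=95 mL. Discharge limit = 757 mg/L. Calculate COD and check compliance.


COD = 288.0 mg/L
Compliant: Yes

COD = (14.0 - 5.0) x 0.38 x 8000 / 95 = 288.0 mg/L
Limit: 757 mg/L
Compliant: Yes


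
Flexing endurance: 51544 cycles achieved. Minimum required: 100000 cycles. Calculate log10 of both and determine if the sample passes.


log10(51544) = 4.71
log10(100000) = 5.00
Passes: No


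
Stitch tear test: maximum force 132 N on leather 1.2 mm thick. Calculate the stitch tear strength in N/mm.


110.0 N/mm


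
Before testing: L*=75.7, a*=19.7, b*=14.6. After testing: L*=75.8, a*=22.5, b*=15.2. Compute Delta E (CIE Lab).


dL = 75.8 - 75.7 = 0.1
da = 22.5 - 19.7 = 2.8
db = 15.2 - 14.6 = 0.6
dE = sqrt((0.1)^2 + (2.8)^2 + (0.6)^2) = 2.87


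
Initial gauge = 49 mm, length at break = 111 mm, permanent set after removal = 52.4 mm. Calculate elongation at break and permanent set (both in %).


Elongation at break = (111 - 49) / 49 x 100 = 126.5%
Permanent set = (52.4 - 49) / 49 x 100 = 6.9%


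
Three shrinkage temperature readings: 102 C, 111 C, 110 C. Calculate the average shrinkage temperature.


Average = (102 + 111 + 110) / 3
Average = 323 / 3 = 107.7 C


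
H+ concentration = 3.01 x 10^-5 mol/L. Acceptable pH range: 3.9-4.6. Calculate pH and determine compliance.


pH = -log10(3.01 x 10^-5) = 4.52
Range: 3.9 to 4.6
Compliant: Yes


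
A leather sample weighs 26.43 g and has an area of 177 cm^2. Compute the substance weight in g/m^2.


Substance weight = mass / area x 10000
SW = 26.43 / 177 x 10000
SW = 1493.2 g/m^2


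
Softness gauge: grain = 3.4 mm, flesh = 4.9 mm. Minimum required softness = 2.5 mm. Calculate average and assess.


Average = (3.4 + 4.9) / 2 = 4.15 mm
Minimum = 2.5 mm
Meets requirement: Yes


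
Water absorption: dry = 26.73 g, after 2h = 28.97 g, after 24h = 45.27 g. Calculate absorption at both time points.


2h absorption = 8.4%
24h absorption = 69.4%


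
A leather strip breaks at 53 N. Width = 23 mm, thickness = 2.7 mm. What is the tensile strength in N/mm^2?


Cross-sectional area = 23 x 2.7 = 62.1 mm^2
Tensile strength = 53 / 62.1 = 0.85 N/mm^2


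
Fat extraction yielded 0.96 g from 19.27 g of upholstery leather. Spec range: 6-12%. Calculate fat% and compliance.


Fat% = 0.96 / 19.27 x 100 = 5.0%
Spec range: 6-12%
Compliant: No


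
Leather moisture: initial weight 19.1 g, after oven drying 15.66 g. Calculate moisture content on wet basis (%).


18.0%


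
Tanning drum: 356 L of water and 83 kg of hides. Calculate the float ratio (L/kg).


4.3

Float ratio = water / hide weight
Ratio = 356 / 83 = 4.3


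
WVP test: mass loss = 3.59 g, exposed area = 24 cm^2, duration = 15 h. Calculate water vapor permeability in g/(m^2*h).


99.72 g/(m^2*h)

WVP = mass_loss / (area x time) x 10000
WVP = 3.59 / (24 x 15) x 10000
WVP = 3.59 / 360 x 10000 = 99.72 g/(m^2*h)


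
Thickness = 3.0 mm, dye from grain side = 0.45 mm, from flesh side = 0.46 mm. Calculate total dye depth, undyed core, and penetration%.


Total dyed = 0.45 + 0.46 = 0.91 mm
Undyed core = 3.0 - 0.91 = 2.09 mm
Penetration = 0.91 / 3.0 x 100 = 30.3%


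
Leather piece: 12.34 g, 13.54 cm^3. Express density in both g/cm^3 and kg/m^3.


Density = 12.34 / 13.54 = 0.911 g/cm^3
Convert: 0.911 x 1000 = 911 kg/m^3


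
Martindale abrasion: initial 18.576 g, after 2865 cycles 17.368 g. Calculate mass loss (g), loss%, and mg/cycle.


Mass loss = 1.208 g
Loss = 6.50%
Rate = 0.422 mg/cycle

Loss = 18.576 - 17.368 = 1.208 g
Loss% = 1.208 / 18.576 x 100 = 6.50%
Rate = 1.208 / 2865 x 1000 = 0.422 mg/cycle


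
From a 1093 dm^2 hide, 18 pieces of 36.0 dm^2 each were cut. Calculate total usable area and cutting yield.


Total usable = 18 x 36.0 = 648.0 dm^2
Yield = 648.0 / 1093 x 100 = 59.3%


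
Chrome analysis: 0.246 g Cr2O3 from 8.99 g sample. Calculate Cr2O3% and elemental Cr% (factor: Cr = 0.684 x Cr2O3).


Cr2O3% = 0.246 / 8.99 x 100 = 2.74%
Cr% = 2.74 x 0.684 = 1.87%


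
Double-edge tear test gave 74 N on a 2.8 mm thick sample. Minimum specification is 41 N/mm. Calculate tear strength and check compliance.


Tear strength = 74 / 2.8 = 26.4 N/mm
Required minimum = 41 N/mm
Compliant: No


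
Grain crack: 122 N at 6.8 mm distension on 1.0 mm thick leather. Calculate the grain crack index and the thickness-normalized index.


Crack index = 17.9 N/mm
Normalized index = 17.9 N/mm per mm

Crack index = 122 / 6.8 = 17.9 N/mm
Normalized = 17.9 / 1.0 = 17.9 N/mm per mm


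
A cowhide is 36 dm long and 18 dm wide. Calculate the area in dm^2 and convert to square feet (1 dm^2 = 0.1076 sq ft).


Area = 36 x 18 = 648 dm^2
Conversion: 648 x 0.1076 = 69.72 sq ft


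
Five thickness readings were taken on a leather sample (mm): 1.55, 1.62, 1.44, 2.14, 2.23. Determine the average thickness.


1.80 mm


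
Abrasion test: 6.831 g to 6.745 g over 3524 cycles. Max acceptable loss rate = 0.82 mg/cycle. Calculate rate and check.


Rate = 0.024 mg/cycle
Passes: Yes

Loss = 6.831 - 6.745 = 0.086 g
Rate = 0.086 g / 3524 cycles x 1000 = 0.024 mg/cycle
Max = 0.82 mg/cycle
Passes: Yes


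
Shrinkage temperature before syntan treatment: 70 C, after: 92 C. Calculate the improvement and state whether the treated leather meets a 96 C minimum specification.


Improvement = 22 C
Meets 96 C spec: No

Improvement = 92 - 70 = 22 C
Spec check: 92 C >= 96 C? No


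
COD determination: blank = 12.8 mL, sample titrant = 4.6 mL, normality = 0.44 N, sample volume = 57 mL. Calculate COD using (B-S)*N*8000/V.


COD = (12.8 - 4.6) x 0.44 x 8000 / 57
COD = 8.2 x 0.44 x 8000 / 57
COD = 506.4 mg/L


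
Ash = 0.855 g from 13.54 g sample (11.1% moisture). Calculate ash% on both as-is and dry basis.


As-is ash = 6.31%
Dry-basis ash = 7.10%

As-is ash% = 0.855 / 13.54 x 100 = 6.31%
Dry mass = 13.54 x (100 - 11.1) / 100 = 12.03706 g
Dry-basis ash% = 0.855 / 12.03706 x 100 = 7.10%


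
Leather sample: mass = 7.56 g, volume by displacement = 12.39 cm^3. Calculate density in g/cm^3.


0.610 g/cm^3

Density = mass / volume
Density = 7.56 / 12.39 = 0.610 g/cm^3


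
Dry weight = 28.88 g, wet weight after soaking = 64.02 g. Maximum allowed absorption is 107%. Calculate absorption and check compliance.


Absorption = 121.7%
Compliant: No


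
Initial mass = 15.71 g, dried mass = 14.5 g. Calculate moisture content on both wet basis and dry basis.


Moisture lost = 15.71 - 14.5 = 1.21 g
Wet basis MC = 1.21 / 15.71 x 100 = 7.7%
Dry basis MC = 1.21 / 14.5 x 100 = 8.3%


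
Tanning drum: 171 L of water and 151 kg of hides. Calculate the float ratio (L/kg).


Float ratio = water / hide weight
Ratio = 171 / 151 = 1.1


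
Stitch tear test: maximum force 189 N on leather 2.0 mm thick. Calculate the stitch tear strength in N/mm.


Stitch tear strength = force / thickness
STS = 189 / 2.0 = 94.5 N/mm


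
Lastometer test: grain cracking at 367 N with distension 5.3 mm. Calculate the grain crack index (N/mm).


Grain crack index = force / distension
Index = 367 / 5.3 = 69.2 N/mm


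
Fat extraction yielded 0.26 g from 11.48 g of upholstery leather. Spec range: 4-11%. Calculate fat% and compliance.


Fat% = 0.26 / 11.48 x 100 = 2.3%
Spec range: 4-11%
Compliant: No


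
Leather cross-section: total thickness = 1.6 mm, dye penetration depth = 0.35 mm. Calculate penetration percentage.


Penetration% = 0.35 / 1.6 x 100
Penetration = 21.9%


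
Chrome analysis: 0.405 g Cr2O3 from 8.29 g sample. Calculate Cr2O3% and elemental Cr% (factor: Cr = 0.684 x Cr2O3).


Cr2O3 = 4.89%
Cr = 3.34%

Cr2O3% = 0.405 / 8.29 x 100 = 4.89%
Cr% = 4.89 x 0.684 = 3.34%


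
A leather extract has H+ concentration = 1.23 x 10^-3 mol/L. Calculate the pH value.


pH = 2.91

pH = -log10[H+]
pH = -log10(1.23 x 10^-3) = 2.91


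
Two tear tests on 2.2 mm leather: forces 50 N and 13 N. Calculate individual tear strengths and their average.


Tear 1 = 22.7 N/mm
Tear 2 = 5.9 N/mm
Average = 14.3 N/mm


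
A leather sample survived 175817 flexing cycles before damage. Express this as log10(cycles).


log10(175817) = 5.25


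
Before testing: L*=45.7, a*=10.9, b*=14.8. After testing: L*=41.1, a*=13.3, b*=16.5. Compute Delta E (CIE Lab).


dL = 41.1 - 45.7 = -4.6
da = 13.3 - 10.9 = 2.4
db = 16.5 - 14.8 = 1.7
dE = sqrt((-4.6)^2 + (2.4)^2 + (1.7)^2) = 5.46


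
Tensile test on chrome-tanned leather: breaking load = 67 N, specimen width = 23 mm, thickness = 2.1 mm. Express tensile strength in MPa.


Cross-section = 23 x 2.1 = 48.3 mm^2
TS = 67 / 48.3 = 1.39 MPa
(1 N/mm^2 = 1 MPa)


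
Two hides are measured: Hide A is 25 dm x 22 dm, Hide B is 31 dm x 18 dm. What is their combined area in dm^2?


1108 dm^2


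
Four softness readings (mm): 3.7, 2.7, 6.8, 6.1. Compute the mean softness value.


Sum = 3.7 + 2.7 + 6.8 + 6.1
Mean = 19.3 / 4 = 4.83 mm


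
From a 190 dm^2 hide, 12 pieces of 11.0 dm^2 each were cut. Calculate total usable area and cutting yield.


Total usable = 12 x 11.0 = 132.0 dm^2
Yield = 132.0 / 190 x 100 = 69.5%


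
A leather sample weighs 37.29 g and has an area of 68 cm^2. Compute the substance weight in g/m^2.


Substance weight = mass / area x 10000
SW = 37.29 / 68 x 10000
SW = 5483.8 g/m^2


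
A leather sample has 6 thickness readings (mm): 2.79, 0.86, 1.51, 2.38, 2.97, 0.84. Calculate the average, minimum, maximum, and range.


Average = 1.89 mm
Min = 0.84 mm
Max = 2.97 mm
Range = 2.13 mm


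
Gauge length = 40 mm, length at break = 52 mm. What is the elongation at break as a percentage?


Extension = 52 - 40 = 12 mm
Elongation = 12 / 40 x 100 = 30.0%


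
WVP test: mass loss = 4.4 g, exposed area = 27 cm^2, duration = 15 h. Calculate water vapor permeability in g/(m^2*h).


108.64 g/(m^2*h)


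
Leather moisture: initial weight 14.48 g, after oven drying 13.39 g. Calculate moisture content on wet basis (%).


Moisture = 14.48 - 13.39 = 1.09 g
MC = 1.09 / 14.48 x 100 = 7.5%


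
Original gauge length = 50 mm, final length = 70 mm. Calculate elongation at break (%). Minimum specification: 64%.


Elongation = 40.0%
Meets spec: No


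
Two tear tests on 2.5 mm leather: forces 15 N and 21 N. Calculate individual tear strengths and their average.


Tear 1 = 6.0 N/mm
Tear 2 = 8.4 N/mm
Average = 7.2 N/mm

Tear 1 = 15 / 2.5 = 6.0 N/mm
Tear 2 = 21 / 2.5 = 8.4 N/mm
Average = (6.0 + 8.4) / 2 = 7.2 N/mm


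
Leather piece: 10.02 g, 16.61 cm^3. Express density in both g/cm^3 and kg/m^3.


0.603 g/cm^3
603 kg/m^3


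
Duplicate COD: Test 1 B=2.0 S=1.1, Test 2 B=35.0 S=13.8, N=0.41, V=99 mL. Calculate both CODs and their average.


COD1 = (2.0 - 1.1) x 0.41 x 8000 / 99 = 29.8 mg/L
COD2 = (35.0 - 13.8) x 0.41 x 8000 / 99 = 702.4 mg/L
Average = (29.8 + 702.4) / 2 = 366.1 mg/L


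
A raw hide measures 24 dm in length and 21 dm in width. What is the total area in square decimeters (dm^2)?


504 dm^2


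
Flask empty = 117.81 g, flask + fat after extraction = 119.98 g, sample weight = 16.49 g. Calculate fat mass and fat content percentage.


Fat mass = 2.17 g
Fat content = 13.2%

Fat mass = 119.98 - 117.81 = 2.17 g
Fat% = 2.17 / 16.49 x 100 = 13.2%


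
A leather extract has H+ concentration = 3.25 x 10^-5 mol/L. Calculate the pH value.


pH = 4.49


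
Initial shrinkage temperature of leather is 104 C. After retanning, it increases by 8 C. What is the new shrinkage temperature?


New Ts = 104 + 8 = 112 C


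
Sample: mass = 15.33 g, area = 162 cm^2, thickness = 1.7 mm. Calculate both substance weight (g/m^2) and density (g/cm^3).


Substance weight = 946.3 g/m^2
Density = 0.557 g/cm^3

SW = 15.33 / 162 x 10000 = 946.3 g/m^2
Volume = 162 x 1.7 / 10 = 27.54 cm^3
Density = 15.33 / 27.54 = 0.557 g/cm^3


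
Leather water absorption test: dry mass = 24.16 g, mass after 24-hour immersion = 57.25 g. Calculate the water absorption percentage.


Water absorbed = 57.25 - 24.16 = 33.09 g
WA% = 33.09 / 24.16 x 100 = 137.0%


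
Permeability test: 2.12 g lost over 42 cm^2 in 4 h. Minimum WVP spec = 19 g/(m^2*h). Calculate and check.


WVP = 126.19 g/(m^2*h)
Meets specification: Yes


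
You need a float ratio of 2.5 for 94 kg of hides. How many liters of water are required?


Water = hide weight x target ratio
Water = 94 x 2.5 = 235.0 L


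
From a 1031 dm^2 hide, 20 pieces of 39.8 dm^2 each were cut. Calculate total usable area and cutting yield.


Usable area = 796.0 dm^2
Yield = 77.2%


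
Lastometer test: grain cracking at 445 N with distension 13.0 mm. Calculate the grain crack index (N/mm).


Grain crack index = force / distension
Index = 445 / 13.0 = 34.2 N/mm


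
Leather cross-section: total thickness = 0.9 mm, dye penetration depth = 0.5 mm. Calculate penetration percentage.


55.6%


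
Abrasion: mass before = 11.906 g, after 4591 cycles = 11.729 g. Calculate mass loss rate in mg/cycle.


Mass loss = 11.906 - 11.729 = 0.177 g
Rate = 0.177 / 4591 x 1000 = 0.039 mg/cycle


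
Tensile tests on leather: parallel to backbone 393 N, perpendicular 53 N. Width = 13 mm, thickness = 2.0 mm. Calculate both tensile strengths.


Parallel = 15.12 N/mm^2
Perpendicular = 2.04 N/mm^2

Area = 13 x 2.0 = 26.0 mm^2
TS (parallel) = 393 / 26.0 = 15.12 N/mm^2
TS (perpendicular) = 53 / 26.0 = 2.04 N/mm^2


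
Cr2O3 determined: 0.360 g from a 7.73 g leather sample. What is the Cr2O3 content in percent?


4.66%

Cr2O3% = 0.360 / 7.73 x 100
Cr2O3% = 4.66%


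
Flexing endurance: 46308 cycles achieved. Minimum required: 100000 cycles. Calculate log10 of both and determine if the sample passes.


Achieved: log10 = 4.67
Required: log10 = 5.00
Passes: No


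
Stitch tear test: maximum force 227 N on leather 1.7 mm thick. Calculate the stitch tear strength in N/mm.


133.5 N/mm

Stitch tear strength = force / thickness
STS = 227 / 1.7 = 133.5 N/mm


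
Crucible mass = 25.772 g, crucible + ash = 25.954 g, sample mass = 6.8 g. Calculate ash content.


Ash mass = 0.182 g
Ash content = 2.68%

Ash mass = 25.954 - 25.772 = 0.182 g
Ash% = 0.182 / 6.8 x 100 = 2.68%


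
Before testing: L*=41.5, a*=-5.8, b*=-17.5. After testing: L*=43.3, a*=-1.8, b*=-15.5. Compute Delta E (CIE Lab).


Delta E = 4.82


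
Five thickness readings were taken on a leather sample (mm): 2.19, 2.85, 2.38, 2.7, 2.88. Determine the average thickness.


2.60 mm

Sum = 2.19 + 2.85 + 2.38 + 2.7 + 2.88 = 13.00
Average = 13.00 / 5 = 2.60 mm


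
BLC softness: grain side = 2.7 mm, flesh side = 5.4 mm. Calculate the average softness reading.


Average = (2.7 + 5.4) / 2
Average = 4.05 mm


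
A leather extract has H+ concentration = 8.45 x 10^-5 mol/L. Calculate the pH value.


pH = -log10[H+]
pH = -log10(8.45 x 10^-5) = 4.07


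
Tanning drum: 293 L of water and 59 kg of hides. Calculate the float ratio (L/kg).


Float ratio = water / hide weight
Ratio = 293 / 59 = 5.0


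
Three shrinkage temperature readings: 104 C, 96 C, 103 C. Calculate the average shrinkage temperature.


Average = (104 + 96 + 103) / 3
Average = 303 / 3 = 101.0 C


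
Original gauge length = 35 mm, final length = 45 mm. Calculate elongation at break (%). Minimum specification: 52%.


Elongation = 28.6%
Meets spec: No

Extension = 45 - 35 = 10 mm
Elongation = 10 / 35 x 100 = 28.6%
Minimum required: 52%
Meets specification: No


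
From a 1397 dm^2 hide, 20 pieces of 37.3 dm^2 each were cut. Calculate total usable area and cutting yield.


Usable area = 746.0 dm^2
Yield = 53.4%


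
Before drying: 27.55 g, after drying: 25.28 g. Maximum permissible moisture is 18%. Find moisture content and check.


Moisture content = 8.2%
Acceptable: Yes

MC = (27.55 - 25.28) / 27.55 x 100 = 8.2%
Maximum: 18%
Acceptable: Yes


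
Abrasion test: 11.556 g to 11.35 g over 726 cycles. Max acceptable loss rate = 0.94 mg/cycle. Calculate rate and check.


Rate = 0.284 mg/cycle
Passes: Yes


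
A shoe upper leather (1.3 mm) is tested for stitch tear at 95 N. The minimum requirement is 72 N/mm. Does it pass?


STS = 73.1 N/mm
Passes: Yes

STS = 95 / 1.3 = 73.1 N/mm
Minimum required: 72 N/mm
Passes: Yes


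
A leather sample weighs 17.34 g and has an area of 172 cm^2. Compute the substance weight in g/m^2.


Substance weight = mass / area x 10000
SW = 17.34 / 172 x 10000
SW = 1008.1 g/m^2


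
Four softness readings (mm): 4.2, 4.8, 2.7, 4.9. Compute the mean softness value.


4.15 mm


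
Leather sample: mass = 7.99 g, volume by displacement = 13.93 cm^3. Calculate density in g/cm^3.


0.574 g/cm^3

Density = mass / volume
Density = 7.99 / 13.93 = 0.574 g/cm^3


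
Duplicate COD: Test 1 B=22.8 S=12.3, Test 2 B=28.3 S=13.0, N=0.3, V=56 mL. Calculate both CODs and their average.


COD1 = 450.0 mg/L
COD2 = 655.7 mg/L
Average = 552.9 mg/L


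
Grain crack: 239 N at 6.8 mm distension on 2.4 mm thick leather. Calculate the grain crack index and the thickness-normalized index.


Crack index = 239 / 6.8 = 35.1 N/mm
Normalized = 35.1 / 2.4 = 14.6 N/mm per mm


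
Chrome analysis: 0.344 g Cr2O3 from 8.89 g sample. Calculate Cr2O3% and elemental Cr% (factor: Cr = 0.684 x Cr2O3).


Cr2O3% = 0.344 / 8.89 x 100 = 3.87%
Cr% = 3.87 x 0.684 = 2.65%


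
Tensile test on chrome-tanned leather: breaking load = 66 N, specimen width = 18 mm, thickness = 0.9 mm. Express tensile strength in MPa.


Cross-section = 18 x 0.9 = 16.2 mm^2
TS = 66 / 16.2 = 4.07 MPa
(1 N/mm^2 = 1 MPa)


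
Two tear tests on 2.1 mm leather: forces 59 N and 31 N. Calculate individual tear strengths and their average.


Tear 1 = 59 / 2.1 = 28.1 N/mm
Tear 2 = 31 / 2.1 = 14.8 N/mm
Average = (28.1 + 14.8) / 2 = 21.5 N/mm


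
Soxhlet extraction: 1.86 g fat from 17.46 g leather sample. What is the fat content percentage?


Fat content = 1.86 / 17.46 x 100
Fat = 10.7%


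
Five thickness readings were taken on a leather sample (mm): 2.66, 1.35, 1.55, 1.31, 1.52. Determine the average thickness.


Sum = 2.66 + 1.35 + 1.55 + 1.31 + 1.52 = 8.39
Average = 8.39 / 5 = 1.68 mm


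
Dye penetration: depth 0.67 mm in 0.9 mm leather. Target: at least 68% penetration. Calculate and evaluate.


Penetration = 74.4%
Meets target: Yes

Penetration = 0.67 / 0.9 x 100 = 74.4%
Target: 68%
Meets target: Yes


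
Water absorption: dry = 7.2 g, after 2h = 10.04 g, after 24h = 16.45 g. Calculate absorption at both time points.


2h absorption = 39.4%
24h absorption = 128.5%

WA (2h) = (10.04 - 7.2) / 7.2 x 100 = 39.4%
WA (24h) = (16.45 - 7.2) / 7.2 x 100 = 128.5%


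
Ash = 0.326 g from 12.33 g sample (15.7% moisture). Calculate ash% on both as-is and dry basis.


As-is ash% = 0.326 / 12.33 x 100 = 2.64%
Dry mass = 12.33 x (100 - 15.7) / 100 = 10.39419 g
Dry-basis ash% = 0.326 / 10.39419 x 100 = 3.14%


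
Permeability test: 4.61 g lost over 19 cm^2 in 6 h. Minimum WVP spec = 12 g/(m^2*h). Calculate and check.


WVP = 404.39 g/(m^2*h)
Meets specification: Yes


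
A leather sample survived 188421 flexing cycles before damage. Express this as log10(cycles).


5.28


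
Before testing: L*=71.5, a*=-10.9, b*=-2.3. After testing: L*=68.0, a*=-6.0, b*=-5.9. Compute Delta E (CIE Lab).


dL = 68.0 - 71.5 = -3.5
da = -6.0 - (-10.9) = 4.9
db = -5.9 - (-2.3) = -3.6
dE = sqrt((-3.5)^2 + (4.9)^2 + (-3.6)^2) = 7.02


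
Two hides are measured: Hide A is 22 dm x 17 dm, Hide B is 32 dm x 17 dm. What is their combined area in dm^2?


Hide A area = 22 x 17 = 374 dm^2
Hide B area = 32 x 17 = 544 dm^2
Total = 374 + 544 = 918 dm^2


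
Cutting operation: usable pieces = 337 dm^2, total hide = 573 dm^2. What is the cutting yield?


Yield = usable / total x 100
Yield = 337 / 573 x 100 = 58.8%


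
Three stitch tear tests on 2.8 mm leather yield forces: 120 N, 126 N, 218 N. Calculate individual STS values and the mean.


STS1 = 42.9 N/mm
STS2 = 45.0 N/mm
STS3 = 77.9 N/mm
Mean = 55.3 N/mm


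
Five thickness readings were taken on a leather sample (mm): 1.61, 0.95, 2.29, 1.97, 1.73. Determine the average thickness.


Sum = 1.61 + 0.95 + 2.29 + 1.97 + 1.73 = 8.55
Average = 8.55 / 5 = 1.71 mm


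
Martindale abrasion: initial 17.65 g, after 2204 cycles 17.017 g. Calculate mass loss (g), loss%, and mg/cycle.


Mass loss = 0.633 g
Loss = 3.59%
Rate = 0.287 mg/cycle

Loss = 17.65 - 17.017 = 0.633 g
Loss% = 0.633 / 17.65 x 100 = 3.59%
Rate = 0.633 / 2204 x 1000 = 0.287 mg/cycle


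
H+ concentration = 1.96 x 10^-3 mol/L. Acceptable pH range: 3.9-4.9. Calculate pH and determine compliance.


pH = 2.71
Compliant: No


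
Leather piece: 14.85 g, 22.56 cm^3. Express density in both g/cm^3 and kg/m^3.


Density = 14.85 / 22.56 = 0.658 g/cm^3
Convert: 0.658 x 1000 = 658 kg/m^3


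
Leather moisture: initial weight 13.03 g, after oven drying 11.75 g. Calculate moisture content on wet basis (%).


Moisture = 13.03 - 11.75 = 1.28 g
MC = 1.28 / 13.03 x 100 = 9.8%


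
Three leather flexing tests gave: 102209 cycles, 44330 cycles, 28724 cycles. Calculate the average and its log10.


Average = (102209 + 44330 + 28724) / 3 = 58421 cycles
log10(58421) = 4.77


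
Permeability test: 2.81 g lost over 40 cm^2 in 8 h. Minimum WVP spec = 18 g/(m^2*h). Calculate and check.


WVP = 87.81 g/(m^2*h)
Meets specification: Yes


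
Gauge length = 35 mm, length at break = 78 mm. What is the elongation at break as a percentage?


122.9%


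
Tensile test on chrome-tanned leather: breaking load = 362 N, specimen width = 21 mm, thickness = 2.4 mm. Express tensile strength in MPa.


7.18 MPa


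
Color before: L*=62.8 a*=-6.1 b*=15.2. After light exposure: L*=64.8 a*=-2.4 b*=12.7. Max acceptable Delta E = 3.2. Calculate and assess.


dL = 2.0, da = 3.7, db = -2.5
dE = sqrt((2.0)^2 + (3.7)^2 + (-2.5)^2) = 4.89
Max = 3.2
Passes: No


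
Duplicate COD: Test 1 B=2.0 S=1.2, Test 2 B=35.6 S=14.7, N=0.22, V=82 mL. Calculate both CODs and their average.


COD1 = (2.0 - 1.2) x 0.22 x 8000 / 82 = 17.2 mg/L
COD2 = (35.6 - 14.7) x 0.22 x 8000 / 82 = 448.6 mg/L
Average = (17.2 + 448.6) / 2 = 232.9 mg/L


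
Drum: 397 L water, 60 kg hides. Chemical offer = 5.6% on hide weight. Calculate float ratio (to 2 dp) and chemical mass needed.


Float ratio = 397 / 60 = 6.62
Chemical = 60 x 5.6 / 100 = 3.36 kg


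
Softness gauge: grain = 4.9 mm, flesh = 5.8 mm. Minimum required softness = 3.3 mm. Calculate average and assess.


Average softness = 5.35 mm
Meets requirement: Yes


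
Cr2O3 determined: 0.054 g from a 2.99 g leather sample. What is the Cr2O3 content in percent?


1.81%

Cr2O3% = 0.054 / 2.99 x 100
Cr2O3% = 1.81%


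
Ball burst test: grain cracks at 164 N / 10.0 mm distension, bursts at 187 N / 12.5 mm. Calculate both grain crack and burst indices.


Crack index = 16.4 N/mm
Burst index = 15.0 N/mm


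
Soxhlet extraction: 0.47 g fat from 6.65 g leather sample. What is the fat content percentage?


7.1%


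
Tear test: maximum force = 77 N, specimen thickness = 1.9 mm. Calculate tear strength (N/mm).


Tear strength = force / thickness
Tear = 77 / 1.9 = 40.5 N/mm


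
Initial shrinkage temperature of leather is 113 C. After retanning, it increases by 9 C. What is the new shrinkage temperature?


New Ts = 113 + 9 = 122 C


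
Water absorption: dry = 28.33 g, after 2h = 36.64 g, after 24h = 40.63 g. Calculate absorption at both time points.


2h absorption = 29.3%
24h absorption = 43.4%

WA (2h) = (36.64 - 28.33) / 28.33 x 100 = 29.3%
WA (24h) = (40.63 - 28.33) / 28.33 x 100 = 43.4%


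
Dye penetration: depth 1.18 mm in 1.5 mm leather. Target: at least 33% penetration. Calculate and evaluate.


Penetration = 78.7%
Meets target: Yes

Penetration = 1.18 / 1.5 x 100 = 78.7%
Target: 33%
Meets target: Yes


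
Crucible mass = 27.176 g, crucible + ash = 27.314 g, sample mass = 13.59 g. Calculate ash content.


Ash mass = 27.314 - 27.176 = 0.138 g
Ash% = 0.138 / 13.59 x 100 = 1.02%
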